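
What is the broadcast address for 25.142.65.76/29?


Network: 25.142.65.72/29
Host bits = 3
Set all host bits to 1:
Broadcast: 25.142.65.79


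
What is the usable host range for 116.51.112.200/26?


Network: 116.51.112.192
Broadcast: 116.51.112.255
First usable = network + 1
Last usable = broadcast - 1
Range: 116.51.112.193 to 116.51.112.254


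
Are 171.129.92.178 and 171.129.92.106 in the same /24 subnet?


Mask: 255.255.255.0
171.129.92.178 AND mask = 171.129.92.0
171.129.92.106 AND mask = 171.129.92.0
Yes, same subnet (171.129.92.0)


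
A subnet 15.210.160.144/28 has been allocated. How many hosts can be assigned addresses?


Host bits = 32 - 28 = 4
Total addresses = 2^4 = 16
Usable = total - 2 (network and broadcast)
Usable hosts: 14


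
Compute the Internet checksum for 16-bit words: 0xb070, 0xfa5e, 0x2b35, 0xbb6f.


Sum all words (with carry folding):
+ 0xb070 = 0xb070
+ 0xfa5e = 0xaacf
+ 0x2b35 = 0xd604
+ 0xbb6f = 0x9174
One's complement: ~0x9174
Checksum = 0x6e8b


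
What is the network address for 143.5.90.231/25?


IP:   10001111.00000101.01011010.11100111
Mask: 11111111.11111111.11111111.10000000
AND operation:
Net:  10001111.00000101.01011010.10000000
Network: 143.5.90.128/25


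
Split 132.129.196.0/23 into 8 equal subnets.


New prefix = 23 + 3 = 26
Each subnet has 64 addresses
  132.129.196.0/26
  132.129.196.64/26
  132.129.196.128/26
  132.129.196.192/26
  132.129.197.0/26
  132.129.197.64/26
  132.129.197.128/26
  132.129.197.192/26
Subnets: 132.129.196.0/26, 132.129.196.64/26, 132.129.196.128/26, 132.129.196.192/26, 132.129.197.0/26, 132.129.197.64/26, 132.129.197.128/26, 132.129.197.192/26


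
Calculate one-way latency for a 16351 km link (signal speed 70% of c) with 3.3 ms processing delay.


Speed = 0.7 * 3e5 km/s = 210000 km/s
Propagation delay = 16351 / 210000 = 0.0779 s = 77.8619 ms
Processing delay = 3.3 ms
Total one-way latency = 81.1619 ms


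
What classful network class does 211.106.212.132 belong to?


First octet: 211
Binary: 11010011
110xxxxx -> Class C (192-223)
Class C, default mask 255.255.255.0 (/24)


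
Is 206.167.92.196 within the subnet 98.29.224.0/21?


Subnet network: 98.29.224.0
Test IP AND mask: 206.167.88.0
No, 206.167.92.196 is not in 98.29.224.0/21


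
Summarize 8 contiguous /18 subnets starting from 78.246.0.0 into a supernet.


Original prefix: /18
Number of subnets: 8 = 2^3
New prefix = 18 - 3 = 15
Supernet: 78.246.0.0/15


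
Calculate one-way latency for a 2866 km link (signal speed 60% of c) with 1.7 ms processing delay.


Speed = 0.6 * 3e5 km/s = 180000 km/s
Propagation delay = 2866 / 180000 = 0.0159 s = 15.9222 ms
Processing delay = 1.7 ms
Total one-way latency = 17.6222 ms


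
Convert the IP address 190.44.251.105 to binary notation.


190 = 10111110
44 = 00101100
251 = 11111011
105 = 01101001
Binary: 10111110.00101100.11111011.01101001


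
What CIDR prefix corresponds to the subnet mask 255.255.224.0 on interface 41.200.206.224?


Binary: 11111111.11111111.11100000.00000000
Count leading 1s
Prefix: /19


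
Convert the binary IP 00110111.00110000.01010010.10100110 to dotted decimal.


00110111 = 55
00110000 = 48
01010010 = 82
10100110 = 166
IP: 55.48.82.166


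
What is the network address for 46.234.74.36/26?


IP:   00101110.11101010.01001010.00100100
Mask: 11111111.11111111.11111111.11000000
AND operation:
Net:  00101110.11101010.01001010.00000000
Network: 46.234.74.0/26


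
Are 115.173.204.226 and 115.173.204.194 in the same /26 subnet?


Mask: 255.255.255.192
115.173.204.226 AND mask = 115.173.204.192
115.173.204.194 AND mask = 115.173.204.192
Yes, same subnet (115.173.204.192)


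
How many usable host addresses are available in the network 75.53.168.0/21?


Host bits = 32 - 21 = 11
Total addresses = 2^11 = 2048
Usable = total - 2 (network and broadcast)
Usable hosts: 2046


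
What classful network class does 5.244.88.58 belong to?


First octet: 5
Binary: 00000101
0xxxxxxx -> Class A (1-126)
Class A, default mask 255.0.0.0 (/8)


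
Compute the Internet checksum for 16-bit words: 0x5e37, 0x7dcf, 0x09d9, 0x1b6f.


Sum all words (with carry folding):
+ 0x5e37 = 0x5e37
+ 0x7dcf = 0xdc06
+ 0x09d9 = 0xe5df
+ 0x1b6f = 0x014f
One's complement: ~0x014f
Checksum = 0xfeb0


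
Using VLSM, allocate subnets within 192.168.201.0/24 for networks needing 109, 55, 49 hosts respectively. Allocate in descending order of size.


109 hosts -> /25 (126 usable): 192.168.201.0/25
55 hosts -> /26 (62 usable): 192.168.201.128/26
49 hosts -> /26 (62 usable): 192.168.201.192/26
Allocation: 192.168.201.0/25 (109 hosts, 126 usable); 192.168.201.128/26 (55 hosts, 62 usable); 192.168.201.192/26 (49 hosts, 62 usable)


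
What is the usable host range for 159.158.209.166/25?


Network: 159.158.209.128
Broadcast: 159.158.209.255
First usable = network + 1
Last usable = broadcast - 1
Range: 159.158.209.129 to 159.158.209.254


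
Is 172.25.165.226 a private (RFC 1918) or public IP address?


RFC 1918 private ranges:
  10.0.0.0/8 (10.0.0.0 - 10.255.255.255)
  172.16.0.0/12 (172.16.0.0 - 172.31.255.255)
  192.168.0.0/16 (192.168.0.0 - 192.168.255.255)
Private (in 172.16.0.0/12)


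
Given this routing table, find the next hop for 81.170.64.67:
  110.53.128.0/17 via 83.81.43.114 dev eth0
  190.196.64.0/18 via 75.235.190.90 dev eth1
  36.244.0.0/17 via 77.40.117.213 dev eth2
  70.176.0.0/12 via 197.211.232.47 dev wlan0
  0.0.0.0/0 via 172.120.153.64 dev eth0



Longest prefix match for 81.170.64.67:
  /17 110.53.128.0: no
  /18 190.196.64.0: no
  /17 36.244.0.0: no
  /12 70.176.0.0: no
  /0 0.0.0.0: MATCH
Selected: next-hop 172.120.153.64 via eth0 (matched /0)


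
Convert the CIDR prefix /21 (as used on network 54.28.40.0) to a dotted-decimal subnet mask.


/21 means 21 network bits, 11 host bits
Binary: 11111111111111111111100000000000
Mask: 255.255.248.0


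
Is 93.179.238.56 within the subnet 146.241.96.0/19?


Subnet network: 146.241.96.0
Test IP AND mask: 93.179.224.0
No, 93.179.238.56 is not in 146.241.96.0/19


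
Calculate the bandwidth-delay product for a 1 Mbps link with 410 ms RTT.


BDP = bandwidth * RTT
= 1 Mbps * 410 ms
= 1 * 1e6 * 410 / 1000 bits
= 410000 bits
= 51250 bytes
= 50.0488 KB
BDP = 410000 bits (51250 bytes)


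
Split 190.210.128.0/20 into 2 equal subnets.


New prefix = 20 + 1 = 21
Each subnet has 2048 addresses
  190.210.128.0/21
  190.210.136.0/21
Subnets: 190.210.128.0/21, 190.210.136.0/21


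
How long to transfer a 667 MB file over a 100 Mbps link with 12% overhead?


Effective throughput = 100 * (1 - 12/100) = 88 Mbps
File size in Mb = 667 * 8 = 5336 Mb
Time = 5336 / 88
Time = 60.6364 seconds


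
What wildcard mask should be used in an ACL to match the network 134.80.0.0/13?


Subnet mask: 255.248.0.0
Wildcard = 255.255.255.255 - subnet mask
255 - 255 = 0
255 - 248 = 7
255 - 0 = 255
255 - 0 = 255
Wildcard: 0.7.255.255


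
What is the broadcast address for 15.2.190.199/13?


Network: 15.0.0.0/13
Host bits = 19
Set all host bits to 1:
Broadcast: 15.7.255.255


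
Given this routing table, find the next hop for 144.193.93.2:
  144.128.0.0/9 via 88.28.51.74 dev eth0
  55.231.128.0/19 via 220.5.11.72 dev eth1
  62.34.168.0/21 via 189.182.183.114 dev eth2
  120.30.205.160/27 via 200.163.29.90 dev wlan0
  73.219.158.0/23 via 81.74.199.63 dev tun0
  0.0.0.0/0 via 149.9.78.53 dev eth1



Longest prefix match for 144.193.93.2:
  /9 144.128.0.0: MATCH
  /19 55.231.128.0: no
  /21 62.34.168.0: no
  /27 120.30.205.160: no
  /23 73.219.158.0: no
  /0 0.0.0.0: MATCH
Selected: next-hop 88.28.51.74 via eth0 (matched /9)


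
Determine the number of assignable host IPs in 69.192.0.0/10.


Host bits = 32 - 10 = 22
Total addresses = 2^22 = 4194304
Usable = total - 2 (network and broadcast)
Usable hosts: 4194302


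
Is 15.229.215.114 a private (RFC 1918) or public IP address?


RFC 1918 private ranges:
  10.0.0.0/8 (10.0.0.0 - 10.255.255.255)
  172.16.0.0/12 (172.16.0.0 - 172.31.255.255)
  192.168.0.0/16 (192.168.0.0 - 192.168.255.255)
Public (not in any RFC 1918 range)


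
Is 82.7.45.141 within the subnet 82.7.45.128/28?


Subnet network: 82.7.45.128
Test IP AND mask: 82.7.45.128
Yes, 82.7.45.141 is in 82.7.45.128/28


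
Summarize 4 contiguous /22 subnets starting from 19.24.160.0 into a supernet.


Original prefix: /22
Number of subnets: 4 = 2^2
New prefix = 22 - 2 = 20
Supernet: 19.24.160.0/20


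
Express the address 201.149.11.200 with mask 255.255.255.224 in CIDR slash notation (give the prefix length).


Binary: 11111111.11111111.11111111.11100000
Count leading 1s
Prefix: /27


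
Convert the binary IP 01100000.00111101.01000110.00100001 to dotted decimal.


01100000 = 96
00111101 = 61
01000110 = 70
00100001 = 33
IP: 96.61.70.33


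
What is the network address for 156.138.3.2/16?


IP:   10011100.10001010.00000011.00000010
Mask: 11111111.11111111.00000000.00000000
AND operation:
Net:  10011100.10001010.00000000.00000000
Network: 156.138.0.0/16


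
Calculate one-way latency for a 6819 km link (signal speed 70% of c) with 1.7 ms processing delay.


Speed = 0.7 * 3e5 km/s = 210000 km/s
Propagation delay = 6819 / 210000 = 0.0325 s = 32.4714 ms
Processing delay = 1.7 ms
Total one-way latency = 34.1714 ms


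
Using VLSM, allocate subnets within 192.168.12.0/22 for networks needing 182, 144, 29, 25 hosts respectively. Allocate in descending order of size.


182 hosts -> /24 (254 usable): 192.168.12.0/24
144 hosts -> /24 (254 usable): 192.168.13.0/24
29 hosts -> /27 (30 usable): 192.168.14.0/27
25 hosts -> /27 (30 usable): 192.168.14.32/27
Allocation: 192.168.12.0/24 (182 hosts, 254 usable); 192.168.13.0/24 (144 hosts, 254 usable); 192.168.14.0/27 (29 hosts, 30 usable); 192.168.14.32/27 (25 hosts, 30 usable)


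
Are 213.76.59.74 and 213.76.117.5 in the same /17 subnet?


Mask: 255.255.128.0
213.76.59.74 AND mask = 213.76.0.0
213.76.117.5 AND mask = 213.76.0.0
Yes, same subnet (213.76.0.0)


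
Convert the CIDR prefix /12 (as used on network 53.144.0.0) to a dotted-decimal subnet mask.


/12 means 12 network bits, 20 host bits
Binary: 11111111111100000000000000000000
Mask: 255.240.0.0


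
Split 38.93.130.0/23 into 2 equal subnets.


New prefix = 23 + 1 = 24
Each subnet has 256 addresses
  38.93.130.0/24
  38.93.131.0/24
Subnets: 38.93.130.0/24, 38.93.131.0/24


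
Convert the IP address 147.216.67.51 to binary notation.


147 = 10010011
216 = 11011000
67 = 01000011
51 = 00110011
Binary: 10010011.11011000.01000011.00110011


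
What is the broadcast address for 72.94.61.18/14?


Network: 72.92.0.0/14
Host bits = 18
Set all host bits to 1:
Broadcast: 72.95.255.255


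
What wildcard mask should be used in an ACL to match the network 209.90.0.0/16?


Subnet mask: 255.255.0.0
Wildcard = 255.255.255.255 - subnet mask
255 - 255 = 0
255 - 255 = 0
255 - 0 = 255
255 - 0 = 255
Wildcard: 0.0.255.255


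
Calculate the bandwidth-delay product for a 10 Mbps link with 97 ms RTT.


BDP = bandwidth * RTT
= 10 Mbps * 97 ms
= 10 * 1e6 * 97 / 1000 bits
= 970000 bits
= 121250 bytes
= 118.4082 KB
BDP = 970000 bits (121250 bytes)


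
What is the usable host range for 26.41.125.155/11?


Network: 26.32.0.0
Broadcast: 26.63.255.255
First usable = network + 1
Last usable = broadcast - 1
Range: 26.32.0.1 to 26.63.255.254


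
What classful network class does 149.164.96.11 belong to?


First octet: 149
Binary: 10010101
10xxxxxx -> Class B (128-191)
Class B, default mask 255.255.0.0 (/16)


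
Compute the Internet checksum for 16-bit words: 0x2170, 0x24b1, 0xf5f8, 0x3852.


Sum all words (with carry folding):
+ 0x2170 = 0x2170
+ 0x24b1 = 0x4621
+ 0xf5f8 = 0x3c1a
+ 0x3852 = 0x746c
One's complement: ~0x746c
Checksum = 0x8b93


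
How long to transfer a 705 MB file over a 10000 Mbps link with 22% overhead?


Effective throughput = 10000 * (1 - 22/100) = 7800 Mbps
File size in Mb = 705 * 8 = 5640 Mb
Time = 5640 / 7800
Time = 0.7231 seconds


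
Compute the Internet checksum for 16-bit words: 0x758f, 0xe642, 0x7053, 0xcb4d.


Sum all words (with carry folding):
+ 0x758f = 0x758f
+ 0xe642 = 0x5bd2
+ 0x7053 = 0xcc25
+ 0xcb4d = 0x9773
One's complement: ~0x9773
Checksum = 0x688c


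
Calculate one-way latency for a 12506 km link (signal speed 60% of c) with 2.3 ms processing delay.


Speed = 0.6 * 3e5 km/s = 180000 km/s
Propagation delay = 12506 / 180000 = 0.0695 s = 69.4778 ms
Processing delay = 2.3 ms
Total one-way latency = 71.7778 ms


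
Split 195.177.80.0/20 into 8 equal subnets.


New prefix = 20 + 3 = 23
Each subnet has 512 addresses
  195.177.80.0/23
  195.177.82.0/23
  195.177.84.0/23
  195.177.86.0/23
  195.177.88.0/23
  195.177.90.0/23
  195.177.92.0/23
  195.177.94.0/23
Subnets: 195.177.80.0/23, 195.177.82.0/23, 195.177.84.0/23, 195.177.86.0/23, 195.177.88.0/23, 195.177.90.0/23, 195.177.92.0/23, 195.177.94.0/23


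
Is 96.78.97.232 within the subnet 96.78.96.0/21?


Subnet network: 96.78.96.0
Test IP AND mask: 96.78.96.0
Yes, 96.78.97.232 is in 96.78.96.0/21


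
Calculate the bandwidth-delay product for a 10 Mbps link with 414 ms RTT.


BDP = bandwidth * RTT
= 10 Mbps * 414 ms
= 10 * 1e6 * 414 / 1000 bits
= 4140000 bits
= 517500 bytes
= 505.3711 KB
BDP = 4140000 bits (517500 bytes)


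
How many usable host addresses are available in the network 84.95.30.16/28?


Host bits = 32 - 28 = 4
Total addresses = 2^4 = 16
Usable = total - 2 (network and broadcast)
Usable hosts: 14


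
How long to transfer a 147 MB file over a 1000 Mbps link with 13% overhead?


Effective throughput = 1000 * (1 - 13/100) = 870 Mbps
File size in Mb = 147 * 8 = 1176 Mb
Time = 1176 / 870
Time = 1.3517 seconds


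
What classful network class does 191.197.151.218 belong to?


First octet: 191
Binary: 10111111
10xxxxxx -> Class B (128-191)
Class B, default mask 255.255.0.0 (/16)


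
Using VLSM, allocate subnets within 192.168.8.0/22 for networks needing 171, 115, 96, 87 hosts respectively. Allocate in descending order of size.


171 hosts -> /24 (254 usable): 192.168.8.0/24
115 hosts -> /25 (126 usable): 192.168.9.0/25
96 hosts -> /25 (126 usable): 192.168.9.128/25
87 hosts -> /25 (126 usable): 192.168.10.0/25
Allocation: 192.168.8.0/24 (171 hosts, 254 usable); 192.168.9.0/25 (115 hosts, 126 usable); 192.168.9.128/25 (96 hosts, 126 usable); 192.168.10.0/25 (87 hosts, 126 usable)


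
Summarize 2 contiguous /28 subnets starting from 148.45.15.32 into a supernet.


Original prefix: /28
Number of subnets: 2 = 2^1
New prefix = 28 - 1 = 27
Supernet: 148.45.15.32/27


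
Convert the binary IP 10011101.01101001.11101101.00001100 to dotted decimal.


10011101 = 157
01101001 = 105
11101101 = 237
00001100 = 12
IP: 157.105.237.12


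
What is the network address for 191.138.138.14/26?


IP:   10111111.10001010.10001010.00001110
Mask: 11111111.11111111.11111111.11000000
AND operation:
Net:  10111111.10001010.10001010.00000000
Network: 191.138.138.0/26


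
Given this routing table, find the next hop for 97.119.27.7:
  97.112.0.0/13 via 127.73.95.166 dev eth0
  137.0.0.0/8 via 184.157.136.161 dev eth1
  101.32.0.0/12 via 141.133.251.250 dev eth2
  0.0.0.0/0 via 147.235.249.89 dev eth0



Longest prefix match for 97.119.27.7:
  /13 97.112.0.0: MATCH
  /8 137.0.0.0: no
  /12 101.32.0.0: no
  /0 0.0.0.0: MATCH
Selected: next-hop 127.73.95.166 via eth0 (matched /13)


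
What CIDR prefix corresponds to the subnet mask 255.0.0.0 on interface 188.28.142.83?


Binary: 11111111.00000000.00000000.00000000
Count leading 1s
Prefix: /8


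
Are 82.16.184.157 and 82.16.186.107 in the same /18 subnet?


Mask: 255.255.192.0
82.16.184.157 AND mask = 82.16.128.0
82.16.186.107 AND mask = 82.16.128.0
Yes, same subnet (82.16.128.0)


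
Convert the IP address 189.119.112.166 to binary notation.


189 = 10111101
119 = 01110111
112 = 01110000
166 = 10100110
Binary: 10111101.01110111.01110000.10100110


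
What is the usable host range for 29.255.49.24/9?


Network: 29.128.0.0
Broadcast: 29.255.255.255
First usable = network + 1
Last usable = broadcast - 1
Range: 29.128.0.1 to 29.255.255.254


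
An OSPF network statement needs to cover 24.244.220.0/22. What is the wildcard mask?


Subnet mask: 255.255.252.0
Wildcard = 255.255.255.255 - subnet mask
255 - 255 = 0
255 - 255 = 0
255 - 252 = 3
255 - 0 = 255
Wildcard: 0.0.3.255


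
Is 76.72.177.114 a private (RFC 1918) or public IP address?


RFC 1918 private ranges:
  10.0.0.0/8 (10.0.0.0 - 10.255.255.255)
  172.16.0.0/12 (172.16.0.0 - 172.31.255.255)
  192.168.0.0/16 (192.168.0.0 - 192.168.255.255)
Public (not in any RFC 1918 range)


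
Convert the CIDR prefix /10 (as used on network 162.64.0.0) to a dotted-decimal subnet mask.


/10 means 10 network bits, 22 host bits
Binary: 11111111110000000000000000000000
Mask: 255.192.0.0


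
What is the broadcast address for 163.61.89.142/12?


Network: 163.48.0.0/12
Host bits = 20
Set all host bits to 1:
Broadcast: 163.63.255.255


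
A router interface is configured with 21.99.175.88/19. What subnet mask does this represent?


/19 means 19 network bits, 13 host bits
Binary: 11111111111111111110000000000000
Mask: 255.255.224.0


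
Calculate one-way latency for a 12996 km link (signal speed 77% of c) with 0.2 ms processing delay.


Speed = 0.77 * 3e5 km/s = 231000 km/s
Propagation delay = 12996 / 231000 = 0.0563 s = 56.2597 ms
Processing delay = 0.2 ms
Total one-way latency = 56.4597 ms


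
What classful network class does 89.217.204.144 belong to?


First octet: 89
Binary: 01011001
0xxxxxxx -> Class A (1-126)
Class A, default mask 255.0.0.0 (/8)


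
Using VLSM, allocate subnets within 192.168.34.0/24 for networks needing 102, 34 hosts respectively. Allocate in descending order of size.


102 hosts -> /25 (126 usable): 192.168.34.0/25
34 hosts -> /26 (62 usable): 192.168.34.128/26
Allocation: 192.168.34.0/25 (102 hosts, 126 usable); 192.168.34.128/26 (34 hosts, 62 usable)


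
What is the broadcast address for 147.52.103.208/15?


Network: 147.52.0.0/15
Host bits = 17
Set all host bits to 1:
Broadcast: 147.53.255.255


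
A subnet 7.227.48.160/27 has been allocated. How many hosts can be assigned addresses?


Host bits = 32 - 27 = 5
Total addresses = 2^5 = 32
Usable = total - 2 (network and broadcast)
Usable hosts: 30


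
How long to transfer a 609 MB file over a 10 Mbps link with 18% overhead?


Effective throughput = 10 * (1 - 18/100) = 8.2 Mbps
File size in Mb = 609 * 8 = 4872 Mb
Time = 4872 / 8.2
Time = 594.1463 seconds


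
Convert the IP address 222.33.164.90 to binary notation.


222 = 11011110
33 = 00100001
164 = 10100100
90 = 01011010
Binary: 11011110.00100001.10100100.01011010


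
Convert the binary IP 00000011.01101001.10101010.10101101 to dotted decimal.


00000011 = 3
01101001 = 105
10101010 = 170
10101101 = 173
IP: 3.105.170.173


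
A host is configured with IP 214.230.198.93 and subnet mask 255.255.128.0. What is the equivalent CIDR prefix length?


Binary: 11111111.11111111.10000000.00000000
Count leading 1s
Prefix: /17


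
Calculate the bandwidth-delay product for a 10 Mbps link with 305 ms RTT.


BDP = bandwidth * RTT
= 10 Mbps * 305 ms
= 10 * 1e6 * 305 / 1000 bits
= 3050000 bits
= 381250 bytes
= 372.3145 KB
BDP = 3050000 bits (381250 bytes)


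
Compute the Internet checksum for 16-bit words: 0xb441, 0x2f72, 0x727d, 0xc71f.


Sum all words (with carry folding):
+ 0xb441 = 0xb441
+ 0x2f72 = 0xe3b3
+ 0x727d = 0x5631
+ 0xc71f = 0x1d51
One's complement: ~0x1d51
Checksum = 0xe2ae


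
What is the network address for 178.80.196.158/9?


IP:   10110010.01010000.11000100.10011110
Mask: 11111111.10000000.00000000.00000000
AND operation:
Net:  10110010.00000000.00000000.00000000
Network: 178.0.0.0/9


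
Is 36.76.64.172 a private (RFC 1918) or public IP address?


RFC 1918 private ranges:
  10.0.0.0/8 (10.0.0.0 - 10.255.255.255)
  172.16.0.0/12 (172.16.0.0 - 172.31.255.255)
  192.168.0.0/16 (192.168.0.0 - 192.168.255.255)
Public (not in any RFC 1918 range)


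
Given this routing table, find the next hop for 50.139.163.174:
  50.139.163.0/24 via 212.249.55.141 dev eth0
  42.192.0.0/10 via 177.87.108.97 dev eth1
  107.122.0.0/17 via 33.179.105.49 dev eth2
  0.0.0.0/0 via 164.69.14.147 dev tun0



Longest prefix match for 50.139.163.174:
  /24 50.139.163.0: MATCH
  /10 42.192.0.0: no
  /17 107.122.0.0: no
  /0 0.0.0.0: MATCH
Selected: next-hop 212.249.55.141 via eth0 (matched /24)


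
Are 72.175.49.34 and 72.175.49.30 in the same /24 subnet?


Mask: 255.255.255.0
72.175.49.34 AND mask = 72.175.49.0
72.175.49.30 AND mask = 72.175.49.0
Yes, same subnet (72.175.49.0)


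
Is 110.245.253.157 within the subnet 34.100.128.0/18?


Subnet network: 34.100.128.0
Test IP AND mask: 110.245.192.0
No, 110.245.253.157 is not in 34.100.128.0/18


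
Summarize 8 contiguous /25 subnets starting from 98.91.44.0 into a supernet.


Original prefix: /25
Number of subnets: 8 = 2^3
New prefix = 25 - 3 = 22
Supernet: 98.91.44.0/22


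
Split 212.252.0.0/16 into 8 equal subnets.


New prefix = 16 + 3 = 19
Each subnet has 8192 addresses
  212.252.0.0/19
  212.252.32.0/19
  212.252.64.0/19
  212.252.96.0/19
  212.252.128.0/19
  212.252.160.0/19
  212.252.192.0/19
  212.252.224.0/19
Subnets: 212.252.0.0/19, 212.252.32.0/19, 212.252.64.0/19, 212.252.96.0/19, 212.252.128.0/19, 212.252.160.0/19, 212.252.192.0/19, 212.252.224.0/19


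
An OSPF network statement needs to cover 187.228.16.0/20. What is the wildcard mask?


Subnet mask: 255.255.240.0
Wildcard = 255.255.255.255 - subnet mask
255 - 255 = 0
255 - 255 = 0
255 - 240 = 15
255 - 0 = 255
Wildcard: 0.0.15.255


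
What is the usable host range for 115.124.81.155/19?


Network: 115.124.64.0
Broadcast: 115.124.95.255
First usable = network + 1
Last usable = broadcast - 1
Range: 115.124.64.1 to 115.124.95.254


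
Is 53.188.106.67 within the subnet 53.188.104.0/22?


Subnet network: 53.188.104.0
Test IP AND mask: 53.188.104.0
Yes, 53.188.106.67 is in 53.188.104.0/22


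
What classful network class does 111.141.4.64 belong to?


First octet: 111
Binary: 01101111
0xxxxxxx -> Class A (1-126)
Class A, default mask 255.0.0.0 (/8)


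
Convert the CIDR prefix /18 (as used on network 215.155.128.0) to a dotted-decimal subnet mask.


/18 means 18 network bits, 14 host bits
Binary: 11111111111111111100000000000000
Mask: 255.255.192.0


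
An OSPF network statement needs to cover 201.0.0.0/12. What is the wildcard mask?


Subnet mask: 255.240.0.0
Wildcard = 255.255.255.255 - subnet mask
255 - 255 = 0
255 - 240 = 15
255 - 0 = 255
255 - 0 = 255
Wildcard: 0.15.255.255


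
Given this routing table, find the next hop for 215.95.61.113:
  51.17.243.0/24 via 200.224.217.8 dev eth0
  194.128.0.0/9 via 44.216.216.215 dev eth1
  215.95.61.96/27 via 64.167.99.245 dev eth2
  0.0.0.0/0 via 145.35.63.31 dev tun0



Longest prefix match for 215.95.61.113:
  /24 51.17.243.0: no
  /9 194.128.0.0: no
  /27 215.95.61.96: MATCH
  /0 0.0.0.0: MATCH
Selected: next-hop 64.167.99.245 via eth2 (matched /27)


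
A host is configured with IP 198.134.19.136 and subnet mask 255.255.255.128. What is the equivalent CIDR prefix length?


Binary: 11111111.11111111.11111111.10000000
Count leading 1s
Prefix: /25


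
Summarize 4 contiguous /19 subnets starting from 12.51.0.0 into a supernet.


Original prefix: /19
Number of subnets: 4 = 2^2
New prefix = 19 - 2 = 17
Supernet: 12.51.0.0/17


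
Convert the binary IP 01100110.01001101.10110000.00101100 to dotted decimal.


01100110 = 102
01001101 = 77
10110000 = 176
00101100 = 44
IP: 102.77.176.44


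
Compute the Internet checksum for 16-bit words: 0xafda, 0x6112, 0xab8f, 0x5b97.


Sum all words (with carry folding):
+ 0xafda = 0xafda
+ 0x6112 = 0x10ed
+ 0xab8f = 0xbc7c
+ 0x5b97 = 0x1814
One's complement: ~0x1814
Checksum = 0xe7eb


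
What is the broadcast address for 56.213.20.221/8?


Network: 56.0.0.0/8
Host bits = 24
Set all host bits to 1:
Broadcast: 56.255.255.255


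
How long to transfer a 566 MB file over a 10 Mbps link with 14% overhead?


Effective throughput = 10 * (1 - 14/100) = 8.6 Mbps
File size in Mb = 566 * 8 = 4528 Mb
Time = 4528 / 8.6
Time = 526.5116 seconds


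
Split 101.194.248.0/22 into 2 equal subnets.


New prefix = 22 + 1 = 23
Each subnet has 512 addresses
  101.194.248.0/23
  101.194.250.0/23
Subnets: 101.194.248.0/23, 101.194.250.0/23


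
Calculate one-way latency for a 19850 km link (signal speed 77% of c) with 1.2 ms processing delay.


Speed = 0.77 * 3e5 km/s = 231000 km/s
Propagation delay = 19850 / 231000 = 0.0859 s = 85.9307 ms
Processing delay = 1.2 ms
Total one-way latency = 87.1307 ms


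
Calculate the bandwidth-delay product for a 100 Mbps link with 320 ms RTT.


BDP = bandwidth * RTT
= 100 Mbps * 320 ms
= 100 * 1e6 * 320 / 1000 bits
= 32000000 bits
= 4000000 bytes
= 3906.25 KB
BDP = 32000000 bits (4000000 bytes)


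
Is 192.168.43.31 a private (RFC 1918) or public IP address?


RFC 1918 private ranges:
  10.0.0.0/8 (10.0.0.0 - 10.255.255.255)
  172.16.0.0/12 (172.16.0.0 - 172.31.255.255)
  192.168.0.0/16 (192.168.0.0 - 192.168.255.255)
Private (in 192.168.0.0/16)


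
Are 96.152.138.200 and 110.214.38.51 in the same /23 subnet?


Mask: 255.255.254.0
96.152.138.200 AND mask = 96.152.138.0
110.214.38.51 AND mask = 110.214.38.0
No, different subnets (96.152.138.0 vs 110.214.38.0)


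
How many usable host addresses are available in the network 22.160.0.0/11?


Host bits = 32 - 11 = 21
Total addresses = 2^21 = 2097152
Usable = total - 2 (network and broadcast)
Usable hosts: 2097150


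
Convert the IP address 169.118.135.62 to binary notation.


169 = 10101001
118 = 01110110
135 = 10000111
62 = 00111110
Binary: 10101001.01110110.10000111.00111110


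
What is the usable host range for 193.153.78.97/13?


Network: 193.152.0.0
Broadcast: 193.159.255.255
First usable = network + 1
Last usable = broadcast - 1
Range: 193.152.0.1 to 193.159.255.254


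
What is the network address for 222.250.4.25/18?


IP:   11011110.11111010.00000100.00011001
Mask: 11111111.11111111.11000000.00000000
AND operation:
Net:  11011110.11111010.00000000.00000000
Network: 222.250.0.0/18


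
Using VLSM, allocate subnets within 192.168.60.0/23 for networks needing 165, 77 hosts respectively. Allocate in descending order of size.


165 hosts -> /24 (254 usable): 192.168.60.0/24
77 hosts -> /25 (126 usable): 192.168.61.0/25
Allocation: 192.168.60.0/24 (165 hosts, 254 usable); 192.168.61.0/25 (77 hosts, 126 usable)


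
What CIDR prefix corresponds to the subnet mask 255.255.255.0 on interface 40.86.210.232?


Binary: 11111111.11111111.11111111.00000000
Count leading 1s
Prefix: /24


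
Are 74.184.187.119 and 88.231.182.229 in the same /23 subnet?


Mask: 255.255.254.0
74.184.187.119 AND mask = 74.184.186.0
88.231.182.229 AND mask = 88.231.182.0
No, different subnets (74.184.186.0 vs 88.231.182.0)


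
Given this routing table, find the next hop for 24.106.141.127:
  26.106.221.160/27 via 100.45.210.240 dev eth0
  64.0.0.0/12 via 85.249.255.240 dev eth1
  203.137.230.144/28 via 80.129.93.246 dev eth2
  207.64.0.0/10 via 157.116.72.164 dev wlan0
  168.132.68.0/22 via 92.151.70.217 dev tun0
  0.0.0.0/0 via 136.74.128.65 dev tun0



Longest prefix match for 24.106.141.127:
  /27 26.106.221.160: no
  /12 64.0.0.0: no
  /28 203.137.230.144: no
  /10 207.64.0.0: no
  /22 168.132.68.0: no
  /0 0.0.0.0: MATCH
Selected: next-hop 136.74.128.65 via tun0 (matched /0)


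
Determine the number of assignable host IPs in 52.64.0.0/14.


Host bits = 32 - 14 = 18
Total addresses = 2^18 = 262144
Usable = total - 2 (network and broadcast)
Usable hosts: 262142


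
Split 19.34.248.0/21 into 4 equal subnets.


New prefix = 21 + 2 = 23
Each subnet has 512 addresses
  19.34.248.0/23
  19.34.250.0/23
  19.34.252.0/23
  19.34.254.0/23
Subnets: 19.34.248.0/23, 19.34.250.0/23, 19.34.252.0/23, 19.34.254.0/23


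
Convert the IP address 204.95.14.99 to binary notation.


204 = 11001100
95 = 01011111
14 = 00001110
99 = 01100011
Binary: 11001100.01011111.00001110.01100011


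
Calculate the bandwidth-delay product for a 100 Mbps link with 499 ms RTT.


BDP = bandwidth * RTT
= 100 Mbps * 499 ms
= 100 * 1e6 * 499 / 1000 bits
= 49900000 bits
= 6237500 bytes
= 6091.3086 KB
BDP = 49900000 bits (6237500 bytes)


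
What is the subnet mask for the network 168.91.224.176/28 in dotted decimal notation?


/28 means 28 network bits, 4 host bits
Binary: 11111111111111111111111111110000
Mask: 255.255.255.240


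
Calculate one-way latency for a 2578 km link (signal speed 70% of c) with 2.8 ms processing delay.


Speed = 0.7 * 3e5 km/s = 210000 km/s
Propagation delay = 2578 / 210000 = 0.0123 s = 12.2762 ms
Processing delay = 2.8 ms
Total one-way latency = 15.0762 ms


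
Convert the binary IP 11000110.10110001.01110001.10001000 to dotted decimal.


11000110 = 198
10110001 = 177
01110001 = 113
10001000 = 136
IP: 198.177.113.136


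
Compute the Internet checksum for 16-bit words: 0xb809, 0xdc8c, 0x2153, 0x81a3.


Sum all words (with carry folding):
+ 0xb809 = 0xb809
+ 0xdc8c = 0x9496
+ 0x2153 = 0xb5e9
+ 0x81a3 = 0x378d
One's complement: ~0x378d
Checksum = 0xc872


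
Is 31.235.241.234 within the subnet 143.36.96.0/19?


Subnet network: 143.36.96.0
Test IP AND mask: 31.235.224.0
No, 31.235.241.234 is not in 143.36.96.0/19


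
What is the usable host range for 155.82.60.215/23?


Network: 155.82.60.0
Broadcast: 155.82.61.255
First usable = network + 1
Last usable = broadcast - 1
Range: 155.82.60.1 to 155.82.61.254


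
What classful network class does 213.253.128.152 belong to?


First octet: 213
Binary: 11010101
110xxxxx -> Class C (192-223)
Class C, default mask 255.255.255.0 (/24)


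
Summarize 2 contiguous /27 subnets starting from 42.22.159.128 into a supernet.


Original prefix: /27
Number of subnets: 2 = 2^1
New prefix = 27 - 1 = 26
Supernet: 42.22.159.128/26


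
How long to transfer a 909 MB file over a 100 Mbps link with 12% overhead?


Effective throughput = 100 * (1 - 12/100) = 88 Mbps
File size in Mb = 909 * 8 = 7272 Mb
Time = 7272 / 88
Time = 82.6364 seconds


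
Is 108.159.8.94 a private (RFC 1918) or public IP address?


RFC 1918 private ranges:
  10.0.0.0/8 (10.0.0.0 - 10.255.255.255)
  172.16.0.0/12 (172.16.0.0 - 172.31.255.255)
  192.168.0.0/16 (192.168.0.0 - 192.168.255.255)
Public (not in any RFC 1918 range)


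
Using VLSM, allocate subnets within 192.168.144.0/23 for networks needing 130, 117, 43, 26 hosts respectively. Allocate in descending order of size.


130 hosts -> /24 (254 usable): 192.168.144.0/24
117 hosts -> /25 (126 usable): 192.168.145.0/25
43 hosts -> /26 (62 usable): 192.168.145.128/26
26 hosts -> /27 (30 usable): 192.168.145.192/27
Allocation: 192.168.144.0/24 (130 hosts, 254 usable); 192.168.145.0/25 (117 hosts, 126 usable); 192.168.145.128/26 (43 hosts, 62 usable); 192.168.145.192/27 (26 hosts, 30 usable)


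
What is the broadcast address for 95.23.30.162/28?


Network: 95.23.30.160/28
Host bits = 4
Set all host bits to 1:
Broadcast: 95.23.30.175


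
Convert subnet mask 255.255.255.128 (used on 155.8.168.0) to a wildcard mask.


Subnet mask: 255.255.255.128
Wildcard = 255.255.255.255 - subnet mask
255 - 255 = 0
255 - 255 = 0
255 - 255 = 0
255 - 128 = 127
Wildcard: 0.0.0.127


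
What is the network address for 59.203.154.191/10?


IP:   00111011.11001011.10011010.10111111
Mask: 11111111.11000000.00000000.00000000
AND operation:
Net:  00111011.11000000.00000000.00000000
Network: 59.192.0.0/10


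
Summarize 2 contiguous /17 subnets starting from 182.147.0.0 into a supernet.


Original prefix: /17
Number of subnets: 2 = 2^1
New prefix = 17 - 1 = 16
Supernet: 182.147.0.0/16


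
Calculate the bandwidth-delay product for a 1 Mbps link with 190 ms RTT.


BDP = bandwidth * RTT
= 1 Mbps * 190 ms
= 1 * 1e6 * 190 / 1000 bits
= 190000 bits
= 23750 bytes
= 23.1934 KB
BDP = 190000 bits (23750 bytes)


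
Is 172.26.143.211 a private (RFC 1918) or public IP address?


RFC 1918 private ranges:
  10.0.0.0/8 (10.0.0.0 - 10.255.255.255)
  172.16.0.0/12 (172.16.0.0 - 172.31.255.255)
  192.168.0.0/16 (192.168.0.0 - 192.168.255.255)
Private (in 172.16.0.0/12)


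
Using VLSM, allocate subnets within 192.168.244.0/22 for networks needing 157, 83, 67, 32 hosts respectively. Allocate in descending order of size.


157 hosts -> /24 (254 usable): 192.168.244.0/24
83 hosts -> /25 (126 usable): 192.168.245.0/25
67 hosts -> /25 (126 usable): 192.168.245.128/25
32 hosts -> /26 (62 usable): 192.168.246.0/26
Allocation: 192.168.244.0/24 (157 hosts, 254 usable); 192.168.245.0/25 (83 hosts, 126 usable); 192.168.245.128/25 (67 hosts, 126 usable); 192.168.246.0/26 (32 hosts, 62 usable)


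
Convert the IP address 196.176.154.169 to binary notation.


196 = 11000100
176 = 10110000
154 = 10011010
169 = 10101001
Binary: 11000100.10110000.10011010.10101001


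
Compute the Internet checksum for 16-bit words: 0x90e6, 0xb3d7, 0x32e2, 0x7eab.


Sum all words (with carry folding):
+ 0x90e6 = 0x90e6
+ 0xb3d7 = 0x44be
+ 0x32e2 = 0x77a0
+ 0x7eab = 0xf64b
One's complement: ~0xf64b
Checksum = 0x09b4


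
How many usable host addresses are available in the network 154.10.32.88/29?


Host bits = 32 - 29 = 3
Total addresses = 2^3 = 8
Usable = total - 2 (network and broadcast)
Usable hosts: 6


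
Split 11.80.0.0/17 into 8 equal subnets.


New prefix = 17 + 3 = 20
Each subnet has 4096 addresses
  11.80.0.0/20
  11.80.16.0/20
  11.80.32.0/20
  11.80.48.0/20
  11.80.64.0/20
  11.80.80.0/20
  11.80.96.0/20
  11.80.112.0/20
Subnets: 11.80.0.0/20, 11.80.16.0/20, 11.80.32.0/20, 11.80.48.0/20, 11.80.64.0/20, 11.80.80.0/20, 11.80.96.0/20, 11.80.112.0/20


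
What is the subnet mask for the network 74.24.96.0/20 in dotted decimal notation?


/20 means 20 network bits, 12 host bits
Binary: 11111111111111111111000000000000
Mask: 255.255.240.0


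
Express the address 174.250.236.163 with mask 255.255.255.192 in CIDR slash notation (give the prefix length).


Binary: 11111111.11111111.11111111.11000000
Count leading 1s
Prefix: /26


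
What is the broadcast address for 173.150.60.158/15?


Network: 173.150.0.0/15
Host bits = 17
Set all host bits to 1:
Broadcast: 173.151.255.255


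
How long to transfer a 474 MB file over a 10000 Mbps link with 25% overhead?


Effective throughput = 10000 * (1 - 25/100) = 7500 Mbps
File size in Mb = 474 * 8 = 3792 Mb
Time = 3792 / 7500
Time = 0.5056 seconds


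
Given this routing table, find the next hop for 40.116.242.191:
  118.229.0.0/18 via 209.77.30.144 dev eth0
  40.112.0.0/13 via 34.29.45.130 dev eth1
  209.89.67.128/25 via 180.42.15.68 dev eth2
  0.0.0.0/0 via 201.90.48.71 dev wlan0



Longest prefix match for 40.116.242.191:
  /18 118.229.0.0: no
  /13 40.112.0.0: MATCH
  /25 209.89.67.128: no
  /0 0.0.0.0: MATCH
Selected: next-hop 34.29.45.130 via eth1 (matched /13)


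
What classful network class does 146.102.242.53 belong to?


First octet: 146
Binary: 10010010
10xxxxxx -> Class B (128-191)
Class B, default mask 255.255.0.0 (/16)


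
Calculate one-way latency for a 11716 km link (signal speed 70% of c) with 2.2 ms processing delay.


Speed = 0.7 * 3e5 km/s = 210000 km/s
Propagation delay = 11716 / 210000 = 0.0558 s = 55.7905 ms
Processing delay = 2.2 ms
Total one-way latency = 57.9905 ms


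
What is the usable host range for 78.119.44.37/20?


Network: 78.119.32.0
Broadcast: 78.119.47.255
First usable = network + 1
Last usable = broadcast - 1
Range: 78.119.32.1 to 78.119.47.254


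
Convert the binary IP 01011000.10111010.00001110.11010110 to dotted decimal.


01011000 = 88
10111010 = 186
00001110 = 14
11010110 = 214
IP: 88.186.14.214


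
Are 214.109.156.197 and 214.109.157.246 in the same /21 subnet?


Mask: 255.255.248.0
214.109.156.197 AND mask = 214.109.152.0
214.109.157.246 AND mask = 214.109.152.0
Yes, same subnet (214.109.152.0)


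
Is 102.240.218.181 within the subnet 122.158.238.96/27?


Subnet network: 122.158.238.96
Test IP AND mask: 102.240.218.160
No, 102.240.218.181 is not in 122.158.238.96/27


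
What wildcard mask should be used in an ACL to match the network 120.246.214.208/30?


Subnet mask: 255.255.255.252
Wildcard = 255.255.255.255 - subnet mask
255 - 255 = 0
255 - 255 = 0
255 - 255 = 0
255 - 252 = 3
Wildcard: 0.0.0.3


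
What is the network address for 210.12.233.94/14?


IP:   11010010.00001100.11101001.01011110
Mask: 11111111.11111100.00000000.00000000
AND operation:
Net:  11010010.00001100.00000000.00000000
Network: 210.12.0.0/14


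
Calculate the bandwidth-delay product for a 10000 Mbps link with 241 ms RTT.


BDP = bandwidth * RTT
= 10000 Mbps * 241 ms
= 10000 * 1e6 * 241 / 1000 bits
= 2410000000 bits
= 301250000 bytes
= 294189.4531 KB
BDP = 2410000000 bits (301250000 bytes)


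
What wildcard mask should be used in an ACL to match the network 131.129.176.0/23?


Subnet mask: 255.255.254.0
Wildcard = 255.255.255.255 - subnet mask
255 - 255 = 0
255 - 255 = 0
255 - 254 = 1
255 - 0 = 255
Wildcard: 0.0.1.255


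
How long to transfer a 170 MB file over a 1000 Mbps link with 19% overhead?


Effective throughput = 1000 * (1 - 19/100) = 810 Mbps
File size in Mb = 170 * 8 = 1360 Mb
Time = 1360 / 810
Time = 1.679 seconds


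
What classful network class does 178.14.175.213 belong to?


First octet: 178
Binary: 10110010
10xxxxxx -> Class B (128-191)
Class B, default mask 255.255.0.0 (/16)


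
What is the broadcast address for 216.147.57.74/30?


Network: 216.147.57.72/30
Host bits = 2
Set all host bits to 1:
Broadcast: 216.147.57.75


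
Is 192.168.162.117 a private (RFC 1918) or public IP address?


RFC 1918 private ranges:
  10.0.0.0/8 (10.0.0.0 - 10.255.255.255)
  172.16.0.0/12 (172.16.0.0 - 172.31.255.255)
  192.168.0.0/16 (192.168.0.0 - 192.168.255.255)
Private (in 192.168.0.0/16)


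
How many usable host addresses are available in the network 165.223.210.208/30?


Host bits = 32 - 30 = 2
Total addresses = 2^2 = 4
Usable = total - 2 (network and broadcast)
Usable hosts: 2


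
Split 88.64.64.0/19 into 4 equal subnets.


New prefix = 19 + 2 = 21
Each subnet has 2048 addresses
  88.64.64.0/21
  88.64.72.0/21
  88.64.80.0/21
  88.64.88.0/21
Subnets: 88.64.64.0/21, 88.64.72.0/21, 88.64.80.0/21, 88.64.88.0/21


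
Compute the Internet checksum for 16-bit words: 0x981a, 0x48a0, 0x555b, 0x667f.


Sum all words (with carry folding):
+ 0x981a = 0x981a
+ 0x48a0 = 0xe0ba
+ 0x555b = 0x3616
+ 0x667f = 0x9c95
One's complement: ~0x9c95
Checksum = 0x636a


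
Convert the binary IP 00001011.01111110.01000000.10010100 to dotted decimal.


00001011 = 11
01111110 = 126
01000000 = 64
10010100 = 148
IP: 11.126.64.148


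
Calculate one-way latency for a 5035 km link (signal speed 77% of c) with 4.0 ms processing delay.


Speed = 0.77 * 3e5 km/s = 231000 km/s
Propagation delay = 5035 / 231000 = 0.0218 s = 21.7965 ms
Processing delay = 4.0 ms
Total one-way latency = 25.7965 ms


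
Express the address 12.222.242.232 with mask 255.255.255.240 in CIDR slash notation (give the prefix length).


Binary: 11111111.11111111.11111111.11110000
Count leading 1s
Prefix: /28


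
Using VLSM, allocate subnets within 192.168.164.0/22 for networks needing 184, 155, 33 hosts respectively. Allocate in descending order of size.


184 hosts -> /24 (254 usable): 192.168.164.0/24
155 hosts -> /24 (254 usable): 192.168.165.0/24
33 hosts -> /26 (62 usable): 192.168.166.0/26
Allocation: 192.168.164.0/24 (184 hosts, 254 usable); 192.168.165.0/24 (155 hosts, 254 usable); 192.168.166.0/26 (33 hosts, 62 usable)
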